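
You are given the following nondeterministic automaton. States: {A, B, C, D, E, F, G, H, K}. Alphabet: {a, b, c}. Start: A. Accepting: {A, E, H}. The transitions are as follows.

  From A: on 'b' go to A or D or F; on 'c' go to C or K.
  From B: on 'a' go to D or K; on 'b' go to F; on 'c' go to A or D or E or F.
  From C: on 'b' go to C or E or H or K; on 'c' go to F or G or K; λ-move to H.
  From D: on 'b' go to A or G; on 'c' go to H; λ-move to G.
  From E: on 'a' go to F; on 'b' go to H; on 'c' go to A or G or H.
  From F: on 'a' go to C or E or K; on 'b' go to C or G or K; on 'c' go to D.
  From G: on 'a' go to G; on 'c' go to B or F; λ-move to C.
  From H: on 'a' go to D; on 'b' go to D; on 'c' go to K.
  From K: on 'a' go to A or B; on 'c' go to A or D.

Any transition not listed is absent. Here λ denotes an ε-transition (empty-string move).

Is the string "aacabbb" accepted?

No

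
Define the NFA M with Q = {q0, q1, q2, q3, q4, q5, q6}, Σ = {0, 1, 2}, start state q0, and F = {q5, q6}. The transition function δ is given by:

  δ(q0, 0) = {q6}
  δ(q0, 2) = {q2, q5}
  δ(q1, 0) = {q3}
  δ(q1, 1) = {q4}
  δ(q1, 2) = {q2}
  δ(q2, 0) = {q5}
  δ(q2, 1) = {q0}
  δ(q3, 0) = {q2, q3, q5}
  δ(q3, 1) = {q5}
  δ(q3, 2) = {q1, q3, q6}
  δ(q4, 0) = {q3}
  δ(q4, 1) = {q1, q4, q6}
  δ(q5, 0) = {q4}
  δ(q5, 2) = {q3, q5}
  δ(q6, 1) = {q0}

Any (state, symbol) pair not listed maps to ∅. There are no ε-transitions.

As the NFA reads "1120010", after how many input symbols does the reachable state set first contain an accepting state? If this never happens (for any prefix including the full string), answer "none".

none

Start in {q0}.
Read '1': {q0} → ∅.
The set is empty and remains empty for the remaining 6 symbols.
No reachable set along the way intersects F.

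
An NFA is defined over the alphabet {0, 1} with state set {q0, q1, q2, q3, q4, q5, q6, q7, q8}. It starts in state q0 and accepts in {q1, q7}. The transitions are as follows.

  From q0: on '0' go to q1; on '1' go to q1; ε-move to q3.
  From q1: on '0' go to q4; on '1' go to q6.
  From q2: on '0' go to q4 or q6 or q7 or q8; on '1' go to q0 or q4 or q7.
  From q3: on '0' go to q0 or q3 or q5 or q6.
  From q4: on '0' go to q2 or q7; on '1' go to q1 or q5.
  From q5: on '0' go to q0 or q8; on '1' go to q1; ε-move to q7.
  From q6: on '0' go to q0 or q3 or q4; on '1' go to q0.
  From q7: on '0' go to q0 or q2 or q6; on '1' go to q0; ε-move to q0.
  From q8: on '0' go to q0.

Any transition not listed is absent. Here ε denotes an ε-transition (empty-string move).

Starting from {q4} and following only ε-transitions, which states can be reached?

{q4}

Begin with {q4}.
No ε-moves leave this set, so the closure equals the set itself.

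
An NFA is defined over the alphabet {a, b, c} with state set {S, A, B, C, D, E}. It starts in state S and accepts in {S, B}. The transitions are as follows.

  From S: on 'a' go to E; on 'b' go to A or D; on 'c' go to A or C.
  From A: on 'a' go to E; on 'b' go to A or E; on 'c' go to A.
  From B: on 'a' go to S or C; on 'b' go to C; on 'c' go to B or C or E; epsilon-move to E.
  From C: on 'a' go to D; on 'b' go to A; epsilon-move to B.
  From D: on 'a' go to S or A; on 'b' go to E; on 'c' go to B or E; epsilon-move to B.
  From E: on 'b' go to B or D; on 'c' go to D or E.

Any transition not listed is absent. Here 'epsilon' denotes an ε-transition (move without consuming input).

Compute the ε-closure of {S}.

{S}

Begin with {S}.
No ε-moves leave this set, so the closure equals the set itself.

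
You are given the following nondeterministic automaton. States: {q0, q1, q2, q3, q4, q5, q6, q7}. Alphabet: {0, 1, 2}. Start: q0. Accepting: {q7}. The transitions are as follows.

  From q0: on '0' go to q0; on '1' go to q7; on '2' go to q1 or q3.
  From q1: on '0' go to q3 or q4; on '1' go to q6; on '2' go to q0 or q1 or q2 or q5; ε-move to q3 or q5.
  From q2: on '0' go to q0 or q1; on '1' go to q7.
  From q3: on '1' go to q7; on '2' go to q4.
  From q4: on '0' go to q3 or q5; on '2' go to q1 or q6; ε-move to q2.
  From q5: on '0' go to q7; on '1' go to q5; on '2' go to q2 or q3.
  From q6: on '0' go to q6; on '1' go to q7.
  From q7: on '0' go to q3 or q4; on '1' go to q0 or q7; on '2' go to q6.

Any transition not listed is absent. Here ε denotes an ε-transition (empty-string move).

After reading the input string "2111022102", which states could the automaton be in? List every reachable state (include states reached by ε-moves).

Start in {q0}.
Read '2': q0→{q1, q3}; union {q1, q3}; ε-closure = {q1, q3, q5}.
Read '1': q1→{q6}, q3→{q7}, q5→{q5}; now {q5, q6, q7}.
Read '1': q5→{q5}, q6→{q7}, q7→{q0, q7}; now {q0, q5, q7}.
Read '1': q0→{q7}, q5→{q5}, q7→{q0, q7}; now {q0, q5, q7}.
Read '0': q0→{q0}, q5→{q7}, q7→{q3, q4}; union {q0, q3, q4, q7}; ε-closure = {q0, q2, q3, q4, q7}.
Read '2': q0→{q1, q3}, q2→∅, q3→{q4}, q4→{q1, q6}, q7→{q6}; union {q1, q3, q4, q6}; ε-closure = {q1, q2, q3, q4, q5, q6}.
Read '2': q1→{q0, q1, q2, q5}, q2→∅, q3→{q4}, q4→{q1, q6}, q5→{q2, q3}, q6→∅; now {q0, q1, q2, q3, q4, q5, q6}.
Read '1': q0→{q7}, q1→{q6}, q2→{q7}, q3→{q7}, q4→∅, q5→{q5}, q6→{q7}; now {q5, q6, q7}.
Read '0': q5→{q7}, q6→{q6}, q7→{q3, q4}; union {q3, q4, q6, q7}; ε-closure = {q2, q3, q4, q6, q7}.
Read '2': q2→∅, q3→{q4}, q4→{q1, q6}, q6→∅, q7→{q6}; union {q1, q4, q6}; ε-closure = {q1, q2, q3, q4, q5, q6}.

{q1, q2, q3, q4, q5, q6}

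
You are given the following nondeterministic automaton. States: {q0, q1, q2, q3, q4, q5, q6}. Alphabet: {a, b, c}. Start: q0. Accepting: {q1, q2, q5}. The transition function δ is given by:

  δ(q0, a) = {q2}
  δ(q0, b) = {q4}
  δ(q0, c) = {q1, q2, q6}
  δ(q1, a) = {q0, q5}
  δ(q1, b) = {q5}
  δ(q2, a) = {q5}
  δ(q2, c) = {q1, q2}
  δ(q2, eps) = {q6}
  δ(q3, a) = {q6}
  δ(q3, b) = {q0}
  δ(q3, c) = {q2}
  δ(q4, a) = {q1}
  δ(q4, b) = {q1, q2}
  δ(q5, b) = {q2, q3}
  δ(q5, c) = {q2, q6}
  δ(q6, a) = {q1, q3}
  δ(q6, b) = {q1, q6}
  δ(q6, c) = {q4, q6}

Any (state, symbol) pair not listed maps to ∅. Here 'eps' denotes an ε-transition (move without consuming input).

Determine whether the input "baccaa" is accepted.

No

Start in {q0}.
Read 'b': q0→{q4}; now {q4}.
Read 'a': q4→{q1}; now {q1}.
Read 'c': q1→∅; now ∅.
The set is empty and remains empty for the remaining 3 symbols.
The final set ∅ contains no accepting state.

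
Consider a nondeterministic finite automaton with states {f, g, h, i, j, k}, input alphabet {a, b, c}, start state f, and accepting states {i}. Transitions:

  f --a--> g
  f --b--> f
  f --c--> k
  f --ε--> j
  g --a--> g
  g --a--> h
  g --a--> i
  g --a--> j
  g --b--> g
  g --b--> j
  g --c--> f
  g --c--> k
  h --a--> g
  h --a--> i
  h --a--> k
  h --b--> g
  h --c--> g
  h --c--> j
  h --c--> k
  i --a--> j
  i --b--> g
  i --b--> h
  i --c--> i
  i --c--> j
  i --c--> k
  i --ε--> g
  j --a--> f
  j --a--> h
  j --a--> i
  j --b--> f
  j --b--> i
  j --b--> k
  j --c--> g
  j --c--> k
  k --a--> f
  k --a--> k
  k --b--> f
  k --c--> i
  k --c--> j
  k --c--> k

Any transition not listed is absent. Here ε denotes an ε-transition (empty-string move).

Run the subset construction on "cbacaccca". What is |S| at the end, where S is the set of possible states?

Start: ε-closure({f}) = {f, j}.
Read 'c': f→{k}, j→{g, k}; now {g, k}.
Read 'b': g→{g, j}, k→{f}; now {f, g, j}.
Read 'a': f→{g}, g→{g, h, i, j}, j→{f, h, i}; now {f, g, h, i, j}.
Read 'c': f→{k}, g→{f, k}, h→{g, j, k}, i→{i, j, k}, j→{g, k}; now {f, g, i, j, k}.
Read 'a': f→{g}, g→{g, h, i, j}, i→{j}, j→{f, h, i}, k→{f, k}; now {f, g, h, i, j, k}.
Read 'c': f→{k}, g→{f, k}, h→{g, j, k}, i→{i, j, k}, j→{g, k}, k→{i, j, k}; now {f, g, i, j, k}.
Read 'c': f→{k}, g→{f, k}, i→{i, j, k}, j→{g, k}, k→{i, j, k}; now {f, g, i, j, k}.
Read 'c': f→{k}, g→{f, k}, i→{i, j, k}, j→{g, k}, k→{i, j, k}; now {f, g, i, j, k}.
Read 'a': f→{g}, g→{g, h, i, j}, i→{j}, j→{f, h, i}, k→{f, k}; now {f, g, h, i, j, k}.
That set has 6 states.

6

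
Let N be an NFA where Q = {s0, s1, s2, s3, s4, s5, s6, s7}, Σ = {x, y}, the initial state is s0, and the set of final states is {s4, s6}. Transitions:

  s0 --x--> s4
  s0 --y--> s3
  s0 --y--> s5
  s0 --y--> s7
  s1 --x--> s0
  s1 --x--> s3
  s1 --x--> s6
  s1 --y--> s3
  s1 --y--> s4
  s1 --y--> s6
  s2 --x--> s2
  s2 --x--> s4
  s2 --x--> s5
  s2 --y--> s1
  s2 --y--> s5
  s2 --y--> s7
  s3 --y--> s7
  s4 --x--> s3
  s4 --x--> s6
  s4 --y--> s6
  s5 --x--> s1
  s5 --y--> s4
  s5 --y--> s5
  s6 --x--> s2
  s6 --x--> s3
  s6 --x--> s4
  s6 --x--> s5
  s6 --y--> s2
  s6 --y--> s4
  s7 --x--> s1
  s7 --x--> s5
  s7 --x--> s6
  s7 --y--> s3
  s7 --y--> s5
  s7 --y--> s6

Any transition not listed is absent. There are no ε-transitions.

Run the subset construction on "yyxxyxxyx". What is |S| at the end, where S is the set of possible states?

7

Start in {s0}.
Read 'y': s0→{s3, s5, s7}; now {s3, s5, s7}.
Read 'y': s3→{s7}, s5→{s4, s5}, s7→{s3, s5, s6}; now {s3, s4, s5, s6, s7}.
Read 'x': s3→∅, s4→{s3, s6}, s5→{s1}, s6→{s2, s3, s4, s5}, s7→{s1, s5, s6}; now {s1, s2, s3, s4, s5, s6}.
Read 'x': s1→{s0, s3, s6}, s2→{s2, s4, s5}, s3→∅, s4→{s3, s6}, s5→{s1}, s6→{s2, s3, s4, s5}; now {s0, s1, s2, s3, s4, s5, s6}.
Read 'y': s0→{s3, s5, s7}, s1→{s3, s4, s6}, s2→{s1, s5, s7}, s3→{s7}, s4→{s6}, s5→{s4, s5}, s6→{s2, s4}; now {s1, s2, s3, s4, s5, s6, s7}.
Read 'x': s1→{s0, s3, s6}, s2→{s2, s4, s5}, s3→∅, s4→{s3, s6}, s5→{s1}, s6→{s2, s3, s4, s5}, s7→{s1, s5, s6}; now {s0, s1, s2, s3, s4, s5, s6}.
Read 'x': s0→{s4}, s1→{s0, s3, s6}, s2→{s2, s4, s5}, s3→∅, s4→{s3, s6}, s5→{s1}, s6→{s2, s3, s4, s5}; now {s0, s1, s2, s3, s4, s5, s6}.
Read 'y': s0→{s3, s5, s7}, s1→{s3, s4, s6}, s2→{s1, s5, s7}, s3→{s7}, s4→{s6}, s5→{s4, s5}, s6→{s2, s4}; now {s1, s2, s3, s4, s5, s6, s7}.
Read 'x': s1→{s0, s3, s6}, s2→{s2, s4, s5}, s3→∅, s4→{s3, s6}, s5→{s1}, s6→{s2, s3, s4, s5}, s7→{s1, s5, s6}; now {s0, s1, s2, s3, s4, s5, s6}.
That set has 7 states.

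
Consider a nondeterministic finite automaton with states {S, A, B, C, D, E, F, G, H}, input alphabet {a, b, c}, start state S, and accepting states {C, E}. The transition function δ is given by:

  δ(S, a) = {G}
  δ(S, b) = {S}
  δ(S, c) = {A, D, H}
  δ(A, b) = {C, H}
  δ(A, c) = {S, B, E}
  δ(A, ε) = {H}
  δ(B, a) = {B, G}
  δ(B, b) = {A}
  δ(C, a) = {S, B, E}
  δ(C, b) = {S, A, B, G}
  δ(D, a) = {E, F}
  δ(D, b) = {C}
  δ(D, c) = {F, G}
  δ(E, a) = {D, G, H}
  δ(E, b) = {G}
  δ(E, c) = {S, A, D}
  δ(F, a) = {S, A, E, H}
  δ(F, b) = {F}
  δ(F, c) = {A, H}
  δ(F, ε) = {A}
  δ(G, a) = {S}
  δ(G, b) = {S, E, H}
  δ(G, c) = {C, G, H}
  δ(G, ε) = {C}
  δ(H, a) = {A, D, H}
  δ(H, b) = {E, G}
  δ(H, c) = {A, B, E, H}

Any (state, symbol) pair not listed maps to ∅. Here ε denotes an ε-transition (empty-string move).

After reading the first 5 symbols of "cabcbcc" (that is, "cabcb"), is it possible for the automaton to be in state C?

Yes

Start in {S}.
Read 'c': {S} → {A, D, H}.
Read 'a': {A, D, H} → {A, D, E, F, H}.
Read 'b': {A, D, E, F, H} → {A, C, E, F, G, H}.
Read 'c': {A, C, E, F, G, H} → {S, A, B, C, D, E, G, H}.
Read 'b': {S, A, B, C, D, E, G, H} → {S, A, B, C, E, G, H}.
State C is in {S, A, B, C, E, G, H}.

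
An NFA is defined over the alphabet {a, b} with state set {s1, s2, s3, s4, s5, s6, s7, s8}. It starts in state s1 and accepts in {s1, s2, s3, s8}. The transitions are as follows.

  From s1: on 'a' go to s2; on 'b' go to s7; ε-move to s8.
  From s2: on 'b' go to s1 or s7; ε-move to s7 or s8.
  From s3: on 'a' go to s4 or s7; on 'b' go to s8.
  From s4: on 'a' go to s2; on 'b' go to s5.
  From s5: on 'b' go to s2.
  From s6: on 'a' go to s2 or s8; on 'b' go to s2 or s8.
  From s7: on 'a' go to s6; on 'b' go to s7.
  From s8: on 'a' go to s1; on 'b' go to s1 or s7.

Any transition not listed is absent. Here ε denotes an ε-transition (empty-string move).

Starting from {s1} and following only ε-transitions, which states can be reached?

{s1, s8}

Begin with {s1}.
ε-move s1 → s8; add s8.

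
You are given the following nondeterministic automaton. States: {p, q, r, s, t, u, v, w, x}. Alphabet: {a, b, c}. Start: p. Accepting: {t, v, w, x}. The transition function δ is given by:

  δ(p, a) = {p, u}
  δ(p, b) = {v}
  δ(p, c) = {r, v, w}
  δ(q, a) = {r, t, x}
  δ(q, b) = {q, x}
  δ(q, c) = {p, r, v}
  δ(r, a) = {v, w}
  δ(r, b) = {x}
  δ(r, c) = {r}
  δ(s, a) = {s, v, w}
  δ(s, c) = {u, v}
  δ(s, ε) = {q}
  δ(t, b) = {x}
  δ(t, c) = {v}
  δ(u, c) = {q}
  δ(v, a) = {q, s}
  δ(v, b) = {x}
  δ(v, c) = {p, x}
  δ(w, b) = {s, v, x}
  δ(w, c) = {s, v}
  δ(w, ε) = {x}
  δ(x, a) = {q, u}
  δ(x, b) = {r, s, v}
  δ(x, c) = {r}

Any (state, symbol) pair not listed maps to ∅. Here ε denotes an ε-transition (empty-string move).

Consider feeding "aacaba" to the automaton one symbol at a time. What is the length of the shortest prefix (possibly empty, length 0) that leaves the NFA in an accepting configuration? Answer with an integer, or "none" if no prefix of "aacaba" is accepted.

Start in {p}.
Read 'a': {p} → {p, u}.
Read 'a': {p, u} → {p, u}.
Read 'c': {p, u} → {q, r, v, w, x}.
None of the earlier sets intersect F, but {q, r, v, w, x} does.

3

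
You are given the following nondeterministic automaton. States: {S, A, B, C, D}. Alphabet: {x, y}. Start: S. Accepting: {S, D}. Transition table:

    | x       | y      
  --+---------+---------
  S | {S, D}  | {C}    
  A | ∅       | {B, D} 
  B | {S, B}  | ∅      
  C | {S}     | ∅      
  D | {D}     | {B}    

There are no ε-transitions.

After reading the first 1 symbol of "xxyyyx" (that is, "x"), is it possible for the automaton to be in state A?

No

Start in {S}.
Read 'x': {S} → {S, D}.
State A is not in {S, D}.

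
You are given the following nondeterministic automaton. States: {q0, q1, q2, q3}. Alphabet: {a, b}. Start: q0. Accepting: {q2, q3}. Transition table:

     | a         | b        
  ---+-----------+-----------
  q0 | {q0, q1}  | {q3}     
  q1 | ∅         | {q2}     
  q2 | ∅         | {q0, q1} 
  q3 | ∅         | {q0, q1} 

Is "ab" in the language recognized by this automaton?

Yes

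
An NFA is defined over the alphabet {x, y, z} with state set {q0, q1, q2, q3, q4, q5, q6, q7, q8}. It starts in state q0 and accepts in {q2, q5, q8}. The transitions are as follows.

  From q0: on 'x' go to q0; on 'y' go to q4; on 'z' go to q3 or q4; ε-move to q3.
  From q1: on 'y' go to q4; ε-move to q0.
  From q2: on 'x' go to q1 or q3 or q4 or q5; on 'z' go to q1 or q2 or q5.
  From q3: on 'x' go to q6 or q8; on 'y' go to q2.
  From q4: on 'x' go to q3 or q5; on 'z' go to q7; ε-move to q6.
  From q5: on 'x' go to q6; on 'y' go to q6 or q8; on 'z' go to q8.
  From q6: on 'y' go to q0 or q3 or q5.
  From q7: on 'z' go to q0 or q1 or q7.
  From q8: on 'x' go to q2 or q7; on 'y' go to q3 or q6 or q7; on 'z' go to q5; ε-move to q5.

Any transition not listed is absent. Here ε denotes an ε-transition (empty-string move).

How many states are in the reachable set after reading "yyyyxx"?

Start: ε-closure({q0}) = {q0, q3}.
Read 'y': q0→{q4}, q3→{q2}; union {q2, q4}; ε-closure = {q2, q4, q6}.
Read 'y': q2→∅, q4→∅, q6→{q0, q3, q5}; now {q0, q3, q5}.
Read 'y': q0→{q4}, q3→{q2}, q5→{q6, q8}; union {q2, q4, q6, q8}; ε-closure = {q2, q4, q5, q6, q8}.
Read 'y': q2→∅, q4→∅, q5→{q6, q8}, q6→{q0, q3, q5}, q8→{q3, q6, q7}; now {q0, q3, q5, q6, q7, q8}.
Read 'x': q0→{q0}, q3→{q6, q8}, q5→{q6}, q6→∅, q7→∅, q8→{q2, q7}; union {q0, q2, q6, q7, q8}; ε-closure = {q0, q2, q3, q5, q6, q7, q8}.
Read 'x': q0→{q0}, q2→{q1, q3, q4, q5}, q3→{q6, q8}, q5→{q6}, q6→∅, q7→∅, q8→{q2, q7}; now {q0, q1, q2, q3, q4, q5, q6, q7, q8}.
That set has 9 states.

9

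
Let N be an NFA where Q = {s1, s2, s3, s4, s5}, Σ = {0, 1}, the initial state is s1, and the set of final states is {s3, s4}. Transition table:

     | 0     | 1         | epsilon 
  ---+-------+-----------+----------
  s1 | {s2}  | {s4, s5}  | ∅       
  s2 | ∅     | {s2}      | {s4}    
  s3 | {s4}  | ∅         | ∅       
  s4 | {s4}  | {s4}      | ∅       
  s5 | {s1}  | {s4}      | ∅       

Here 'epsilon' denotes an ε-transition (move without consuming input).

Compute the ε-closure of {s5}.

{s5}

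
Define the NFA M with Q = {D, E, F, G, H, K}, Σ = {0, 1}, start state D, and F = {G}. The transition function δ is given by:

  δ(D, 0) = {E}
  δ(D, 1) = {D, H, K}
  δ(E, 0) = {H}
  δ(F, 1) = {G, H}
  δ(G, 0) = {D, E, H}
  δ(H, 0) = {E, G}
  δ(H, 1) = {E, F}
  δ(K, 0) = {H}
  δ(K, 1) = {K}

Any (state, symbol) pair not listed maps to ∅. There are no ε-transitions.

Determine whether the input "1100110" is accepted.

Yes

Start in {D}.
Read '1': D→{D, H, K}; now {D, H, K}.
Read '1': D→{D, H, K}, H→{E, F}, K→{K}; now {D, E, F, H, K}.
Read '0': D→{E}, E→{H}, F→∅, H→{E, G}, K→{H}; now {E, G, H}.
Read '0': E→{H}, G→{D, E, H}, H→{E, G}; now {D, E, G, H}.
Read '1': D→{D, H, K}, E→∅, G→∅, H→{E, F}; now {D, E, F, H, K}.
Read '1': D→{D, H, K}, E→∅, F→{G, H}, H→{E, F}, K→{K}; now {D, E, F, G, H, K}.
Read '0': D→{E}, E→{H}, F→∅, G→{D, E, H}, H→{E, G}, K→{H}; now {D, E, G, H}.
The final set {D, E, G, H} contains the accepting state G.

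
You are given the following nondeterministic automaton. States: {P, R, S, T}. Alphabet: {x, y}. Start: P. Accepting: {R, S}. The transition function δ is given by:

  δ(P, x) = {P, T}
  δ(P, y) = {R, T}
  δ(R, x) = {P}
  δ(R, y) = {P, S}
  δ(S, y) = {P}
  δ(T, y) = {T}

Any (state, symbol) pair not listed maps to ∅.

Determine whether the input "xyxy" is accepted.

Yes

Start in {P}.
Read 'x': P→{P, T}; now {P, T}.
Read 'y': P→{R, T}, T→{T}; now {R, T}.
Read 'x': R→{P}, T→∅; now {P}.
Read 'y': P→{R, T}; now {R, T}.
The final set {R, T} contains the accepting state R.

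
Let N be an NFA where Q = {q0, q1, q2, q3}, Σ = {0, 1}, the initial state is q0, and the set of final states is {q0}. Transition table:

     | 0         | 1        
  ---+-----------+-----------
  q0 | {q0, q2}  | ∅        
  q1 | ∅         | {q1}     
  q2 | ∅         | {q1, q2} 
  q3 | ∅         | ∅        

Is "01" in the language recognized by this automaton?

No

Start in {q0}.
Read '0': {q0} → {q0, q2}.
Read '1': {q0, q2} → {q1, q2}.
The final set {q1, q2} contains no accepting state.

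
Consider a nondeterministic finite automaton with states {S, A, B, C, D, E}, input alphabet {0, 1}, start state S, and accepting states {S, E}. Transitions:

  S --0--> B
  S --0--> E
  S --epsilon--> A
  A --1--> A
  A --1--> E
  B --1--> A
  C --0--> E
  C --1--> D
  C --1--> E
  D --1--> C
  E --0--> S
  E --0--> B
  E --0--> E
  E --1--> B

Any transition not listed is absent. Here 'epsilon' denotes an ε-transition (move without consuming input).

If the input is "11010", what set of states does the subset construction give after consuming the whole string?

{S, A, B, E}

Start: ε-closure({S}) = {S, A}.
Read '1': S→∅, A→{A, E}; now {A, E}.
Read '1': A→{A, E}, E→{B}; now {A, B, E}.
Read '0': A→∅, B→∅, E→{S, B, E}; union {S, B, E}; ε-closure = {S, A, B, E}.
Read '1': S→∅, A→{A, E}, B→{A}, E→{B}; now {A, B, E}.
Read '0': A→∅, B→∅, E→{S, B, E}; union {S, B, E}; ε-closure = {S, A, B, E}.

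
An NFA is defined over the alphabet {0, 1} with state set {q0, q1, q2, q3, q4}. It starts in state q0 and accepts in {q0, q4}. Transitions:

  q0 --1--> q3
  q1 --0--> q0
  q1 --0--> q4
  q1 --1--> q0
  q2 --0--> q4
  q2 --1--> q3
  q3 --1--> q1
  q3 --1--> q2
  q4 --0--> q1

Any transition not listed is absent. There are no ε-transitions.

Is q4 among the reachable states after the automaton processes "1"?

Start in {q0}.
Read '1': {q0} → {q3}.
State q4 is not in {q3}.

No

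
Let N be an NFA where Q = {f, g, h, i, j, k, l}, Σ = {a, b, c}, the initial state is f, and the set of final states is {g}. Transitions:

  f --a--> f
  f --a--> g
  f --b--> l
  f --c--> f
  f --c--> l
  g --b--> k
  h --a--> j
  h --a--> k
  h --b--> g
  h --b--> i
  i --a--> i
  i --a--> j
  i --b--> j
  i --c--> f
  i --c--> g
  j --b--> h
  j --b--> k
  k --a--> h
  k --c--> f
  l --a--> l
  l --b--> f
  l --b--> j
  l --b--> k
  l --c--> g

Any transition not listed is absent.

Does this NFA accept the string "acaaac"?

Yes

Start in {f}.
Read 'a': {f} → {f, g}.
Read 'c': {f, g} → {f, l}.
Read 'a': {f, l} → {f, g, l}.
Read 'a': {f, g, l} → {f, g, l}.
Read 'a': {f, g, l} → {f, g, l}.
Read 'c': {f, g, l} → {f, g, l}.
The final set {f, g, l} contains the accepting state g.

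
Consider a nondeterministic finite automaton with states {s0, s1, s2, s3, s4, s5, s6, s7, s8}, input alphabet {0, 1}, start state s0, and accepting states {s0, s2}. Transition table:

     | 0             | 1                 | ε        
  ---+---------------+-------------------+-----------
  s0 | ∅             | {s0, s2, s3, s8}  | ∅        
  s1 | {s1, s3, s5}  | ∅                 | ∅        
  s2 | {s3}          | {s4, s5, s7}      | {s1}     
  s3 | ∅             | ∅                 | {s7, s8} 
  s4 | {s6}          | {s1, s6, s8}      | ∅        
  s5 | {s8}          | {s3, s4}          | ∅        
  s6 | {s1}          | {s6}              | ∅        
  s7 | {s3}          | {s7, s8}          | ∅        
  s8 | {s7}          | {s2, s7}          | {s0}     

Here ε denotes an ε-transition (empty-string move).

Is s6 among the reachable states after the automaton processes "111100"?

No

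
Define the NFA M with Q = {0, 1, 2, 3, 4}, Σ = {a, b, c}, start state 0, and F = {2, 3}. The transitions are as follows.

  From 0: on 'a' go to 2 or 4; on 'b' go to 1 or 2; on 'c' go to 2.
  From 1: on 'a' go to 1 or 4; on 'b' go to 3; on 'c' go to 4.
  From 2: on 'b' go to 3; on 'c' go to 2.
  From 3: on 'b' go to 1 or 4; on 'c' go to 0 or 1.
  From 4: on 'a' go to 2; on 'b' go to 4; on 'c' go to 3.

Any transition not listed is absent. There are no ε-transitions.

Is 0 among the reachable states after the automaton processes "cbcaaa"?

Start in {0}.
Read 'c': 0→{2}; now {2}.
Read 'b': 2→{3}; now {3}.
Read 'c': 3→{0, 1}; now {0, 1}.
Read 'a': 0→{2, 4}, 1→{1, 4}; now {1, 2, 4}.
Read 'a': 1→{1, 4}, 2→∅, 4→{2}; now {1, 2, 4}.
Read 'a': 1→{1, 4}, 2→∅, 4→{2}; now {1, 2, 4}.
State 0 is not in {1, 2, 4}.

No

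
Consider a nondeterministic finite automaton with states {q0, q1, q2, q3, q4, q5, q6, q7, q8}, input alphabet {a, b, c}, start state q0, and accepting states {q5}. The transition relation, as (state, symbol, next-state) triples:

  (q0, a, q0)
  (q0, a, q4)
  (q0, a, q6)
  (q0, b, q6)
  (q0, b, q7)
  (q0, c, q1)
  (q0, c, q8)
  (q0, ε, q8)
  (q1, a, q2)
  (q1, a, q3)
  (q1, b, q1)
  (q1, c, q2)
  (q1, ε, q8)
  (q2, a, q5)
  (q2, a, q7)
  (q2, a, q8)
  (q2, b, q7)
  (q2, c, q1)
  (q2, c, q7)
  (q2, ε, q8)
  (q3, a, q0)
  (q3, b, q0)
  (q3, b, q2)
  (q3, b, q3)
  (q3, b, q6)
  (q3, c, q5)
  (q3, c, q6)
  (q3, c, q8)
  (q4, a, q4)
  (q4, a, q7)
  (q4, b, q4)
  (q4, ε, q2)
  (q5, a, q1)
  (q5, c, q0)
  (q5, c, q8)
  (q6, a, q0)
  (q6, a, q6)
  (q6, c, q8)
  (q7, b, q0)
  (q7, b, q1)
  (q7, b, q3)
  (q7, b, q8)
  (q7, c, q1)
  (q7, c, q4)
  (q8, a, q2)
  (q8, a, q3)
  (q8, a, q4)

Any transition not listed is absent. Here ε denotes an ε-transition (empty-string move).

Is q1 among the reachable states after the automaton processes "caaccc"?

Yes

Start: ε-closure({q0}) = {q0, q8}.
Read 'c': q0→{q1, q8}, q8→∅; now {q1, q8}.
Read 'a': q1→{q2, q3}, q8→{q2, q3, q4}; union {q2, q3, q4}; ε-closure = {q2, q3, q4, q8}.
Read 'a': q2→{q5, q7, q8}, q3→{q0}, q4→{q4, q7}, q8→{q2, q3, q4}; now {q0, q2, q3, q4, q5, q7, q8}.
Read 'c': q0→{q1, q8}, q2→{q1, q7}, q3→{q5, q6, q8}, q4→∅, q5→{q0, q8}, q7→{q1, q4}, q8→∅; union {q0, q1, q4, q5, q6, q7, q8}; ε-closure = {q0, q1, q2, q4, q5, q6, q7, q8}.
Read 'c': q0→{q1, q8}, q1→{q2}, q2→{q1, q7}, q4→∅, q5→{q0, q8}, q6→{q8}, q7→{q1, q4}, q8→∅; now {q0, q1, q2, q4, q7, q8}.
Read 'c': q0→{q1, q8}, q1→{q2}, q2→{q1, q7}, q4→∅, q7→{q1, q4}, q8→∅; now {q1, q2, q4, q7, q8}.
State q1 is in {q1, q2, q4, q7, q8}.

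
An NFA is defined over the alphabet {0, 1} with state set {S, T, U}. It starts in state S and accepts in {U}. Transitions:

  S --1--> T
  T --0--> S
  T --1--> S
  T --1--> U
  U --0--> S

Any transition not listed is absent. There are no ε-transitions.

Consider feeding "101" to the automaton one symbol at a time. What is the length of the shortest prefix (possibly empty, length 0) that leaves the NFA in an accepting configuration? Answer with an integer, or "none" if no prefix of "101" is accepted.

Start in {S}.
Read '1': {S} → {T}.
Read '0': {T} → {S}.
Read '1': {S} → {T}.
No reachable set along the way intersects F.

none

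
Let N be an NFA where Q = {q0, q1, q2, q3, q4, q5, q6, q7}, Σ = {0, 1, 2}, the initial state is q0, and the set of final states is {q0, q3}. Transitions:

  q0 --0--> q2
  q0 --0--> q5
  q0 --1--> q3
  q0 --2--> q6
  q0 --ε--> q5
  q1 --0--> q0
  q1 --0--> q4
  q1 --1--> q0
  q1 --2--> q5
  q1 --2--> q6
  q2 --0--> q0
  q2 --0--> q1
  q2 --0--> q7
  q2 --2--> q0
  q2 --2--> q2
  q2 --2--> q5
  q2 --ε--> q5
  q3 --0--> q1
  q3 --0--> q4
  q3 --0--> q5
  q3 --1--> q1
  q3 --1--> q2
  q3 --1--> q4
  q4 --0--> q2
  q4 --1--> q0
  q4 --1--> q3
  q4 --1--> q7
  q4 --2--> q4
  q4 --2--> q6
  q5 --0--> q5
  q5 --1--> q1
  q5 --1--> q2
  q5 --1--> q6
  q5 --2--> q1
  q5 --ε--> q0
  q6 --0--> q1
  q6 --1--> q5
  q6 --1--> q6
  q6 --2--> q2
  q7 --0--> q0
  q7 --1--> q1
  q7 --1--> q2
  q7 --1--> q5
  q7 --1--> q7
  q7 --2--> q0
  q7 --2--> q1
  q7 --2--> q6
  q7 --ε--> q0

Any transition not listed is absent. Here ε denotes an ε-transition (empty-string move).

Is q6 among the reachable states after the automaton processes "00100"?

No

Start: ε-closure({q0}) = {q0, q5}.
Read '0': {q0, q5} → {q0, q2, q5}.
Read '0': {q0, q2, q5} → {q0, q1, q2, q5, q7}.
Read '1': {q0, q1, q2, q5, q7} → {q0, q1, q2, q3, q5, q6, q7}.
Read '0': {q0, q1, q2, q3, q5, q6, q7} → {q0, q1, q2, q4, q5, q7}.
Read '0': {q0, q1, q2, q4, q5, q7} → {q0, q1, q2, q4, q5, q7}.
State q6 is not in {q0, q1, q2, q4, q5, q7}.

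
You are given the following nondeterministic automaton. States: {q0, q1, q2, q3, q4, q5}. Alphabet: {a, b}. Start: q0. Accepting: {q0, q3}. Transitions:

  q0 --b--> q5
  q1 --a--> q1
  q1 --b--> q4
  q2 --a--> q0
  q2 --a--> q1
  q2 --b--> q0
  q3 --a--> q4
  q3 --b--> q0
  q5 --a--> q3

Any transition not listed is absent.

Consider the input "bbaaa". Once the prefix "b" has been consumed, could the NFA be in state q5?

Yes

Start in {q0}.
Read 'b': {q0} → {q5}.
State q5 is in {q5}.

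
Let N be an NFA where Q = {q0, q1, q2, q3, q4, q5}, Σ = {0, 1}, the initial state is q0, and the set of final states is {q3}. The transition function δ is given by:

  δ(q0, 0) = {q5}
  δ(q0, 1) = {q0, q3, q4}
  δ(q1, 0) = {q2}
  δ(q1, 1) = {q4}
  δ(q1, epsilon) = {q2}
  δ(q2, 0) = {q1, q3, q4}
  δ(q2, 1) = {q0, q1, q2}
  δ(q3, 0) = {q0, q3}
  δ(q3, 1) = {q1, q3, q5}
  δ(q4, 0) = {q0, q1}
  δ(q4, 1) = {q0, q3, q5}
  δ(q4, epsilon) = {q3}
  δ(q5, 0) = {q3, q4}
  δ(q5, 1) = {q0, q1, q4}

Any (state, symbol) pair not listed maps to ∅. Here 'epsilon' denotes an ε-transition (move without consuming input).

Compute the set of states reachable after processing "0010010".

Start in {q0}.
Read '0': {q0} → {q5}.
Read '0': {q5} → {q3, q4}.
Read '1': {q3, q4} → {q0, q1, q2, q3, q5}.
Read '0': {q0, q1, q2, q3, q5} → {q0, q1, q2, q3, q4, q5}.
Read '0': {q0, q1, q2, q3, q4, q5} → {q0, q1, q2, q3, q4, q5}.
Read '1': {q0, q1, q2, q3, q4, q5} → {q0, q1, q2, q3, q4, q5}.
Read '0': {q0, q1, q2, q3, q4, q5} → {q0, q1, q2, q3, q4, q5}.

{q0, q1, q2, q3, q4, q5}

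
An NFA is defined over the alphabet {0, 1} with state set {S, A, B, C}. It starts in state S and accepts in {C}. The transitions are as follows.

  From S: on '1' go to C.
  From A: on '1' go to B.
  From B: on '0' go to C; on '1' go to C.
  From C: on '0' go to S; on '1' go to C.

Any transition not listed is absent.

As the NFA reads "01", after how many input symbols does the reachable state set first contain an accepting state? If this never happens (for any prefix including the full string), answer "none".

Start in {S}.
Read '0': {S} → ∅.
The set is empty and remains empty for the remaining 1 symbol.
No reachable set along the way intersects F.

none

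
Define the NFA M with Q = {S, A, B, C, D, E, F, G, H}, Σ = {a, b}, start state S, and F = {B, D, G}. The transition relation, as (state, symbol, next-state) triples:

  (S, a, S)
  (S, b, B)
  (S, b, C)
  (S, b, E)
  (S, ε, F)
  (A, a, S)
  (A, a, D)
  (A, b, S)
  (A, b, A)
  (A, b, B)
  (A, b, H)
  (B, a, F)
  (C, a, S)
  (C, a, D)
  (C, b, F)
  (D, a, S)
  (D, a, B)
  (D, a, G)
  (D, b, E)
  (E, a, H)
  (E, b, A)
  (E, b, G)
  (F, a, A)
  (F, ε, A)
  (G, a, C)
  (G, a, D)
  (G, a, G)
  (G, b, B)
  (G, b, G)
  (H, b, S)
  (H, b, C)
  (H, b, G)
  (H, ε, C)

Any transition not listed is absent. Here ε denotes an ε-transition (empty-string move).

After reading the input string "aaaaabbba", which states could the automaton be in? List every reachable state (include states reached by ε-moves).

{S, A, C, D, F, G, H}

Start: ε-closure({S}) = {S, A, F}.
Read 'a': S→{S}, A→{S, D}, F→{A}; union {S, A, D}; ε-closure = {S, A, D, F}.
Read 'a': S→{S}, A→{S, D}, D→{S, B, G}, F→{A}; union {S, A, B, D, G}; ε-closure = {S, A, B, D, F, G}.
Read 'a': S→{S}, A→{S, D}, B→{F}, D→{S, B, G}, F→{A}, G→{C, D, G}; now {S, A, B, C, D, F, G}.
Read 'a': S→{S}, A→{S, D}, B→{F}, C→{S, D}, D→{S, B, G}, F→{A}, G→{C, D, G}; now {S, A, B, C, D, F, G}.
Read 'a': S→{S}, A→{S, D}, B→{F}, C→{S, D}, D→{S, B, G}, F→{A}, G→{C, D, G}; now {S, A, B, C, D, F, G}.
Read 'b': S→{B, C, E}, A→{S, A, B, H}, B→∅, C→{F}, D→{E}, F→∅, G→{B, G}; now {S, A, B, C, E, F, G, H}.
Read 'b': S→{B, C, E}, A→{S, A, B, H}, B→∅, C→{F}, E→{A, G}, F→∅, G→{B, G}, H→{S, C, G}; now {S, A, B, C, E, F, G, H}.
Read 'b': S→{B, C, E}, A→{S, A, B, H}, B→∅, C→{F}, E→{A, G}, F→∅, G→{B, G}, H→{S, C, G}; now {S, A, B, C, E, F, G, H}.
Read 'a': S→{S}, A→{S, D}, B→{F}, C→{S, D}, E→{H}, F→{A}, G→{C, D, G}, H→∅; now {S, A, C, D, F, G, H}.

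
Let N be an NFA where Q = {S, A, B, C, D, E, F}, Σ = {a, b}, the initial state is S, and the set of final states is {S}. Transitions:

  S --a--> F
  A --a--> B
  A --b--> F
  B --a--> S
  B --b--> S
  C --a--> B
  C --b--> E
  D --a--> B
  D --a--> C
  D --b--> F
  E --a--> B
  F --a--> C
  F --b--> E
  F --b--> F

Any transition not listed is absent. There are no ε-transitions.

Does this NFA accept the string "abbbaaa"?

Yes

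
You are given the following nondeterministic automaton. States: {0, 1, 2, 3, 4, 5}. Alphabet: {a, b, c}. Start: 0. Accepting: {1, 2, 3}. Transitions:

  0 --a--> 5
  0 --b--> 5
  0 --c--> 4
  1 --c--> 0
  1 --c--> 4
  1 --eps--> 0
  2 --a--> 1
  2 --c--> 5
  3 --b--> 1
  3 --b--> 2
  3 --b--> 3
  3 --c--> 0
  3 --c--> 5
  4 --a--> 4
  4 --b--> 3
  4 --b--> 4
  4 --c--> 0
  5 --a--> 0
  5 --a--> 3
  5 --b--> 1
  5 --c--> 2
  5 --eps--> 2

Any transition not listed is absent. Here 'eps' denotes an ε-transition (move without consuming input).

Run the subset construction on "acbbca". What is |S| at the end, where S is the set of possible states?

3

Start in {0}.
Read 'a': 0→{5}; union {5}; ε-closure = {2, 5}.
Read 'c': 2→{5}, 5→{2}; now {2, 5}.
Read 'b': 2→∅, 5→{1}; union {1}; ε-closure = {0, 1}.
Read 'b': 0→{5}, 1→∅; union {5}; ε-closure = {2, 5}.
Read 'c': 2→{5}, 5→{2}; now {2, 5}.
Read 'a': 2→{1}, 5→{0, 3}; now {0, 1, 3}.
That set has 3 states.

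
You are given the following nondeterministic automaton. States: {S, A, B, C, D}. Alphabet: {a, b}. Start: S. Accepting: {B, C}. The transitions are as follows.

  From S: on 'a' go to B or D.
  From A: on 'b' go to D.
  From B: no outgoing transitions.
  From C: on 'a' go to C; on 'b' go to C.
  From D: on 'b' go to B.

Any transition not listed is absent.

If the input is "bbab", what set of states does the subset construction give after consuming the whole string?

Start in {S}.
Read 'b': {S} → ∅.
The set is empty and remains empty for the remaining 3 symbols.

∅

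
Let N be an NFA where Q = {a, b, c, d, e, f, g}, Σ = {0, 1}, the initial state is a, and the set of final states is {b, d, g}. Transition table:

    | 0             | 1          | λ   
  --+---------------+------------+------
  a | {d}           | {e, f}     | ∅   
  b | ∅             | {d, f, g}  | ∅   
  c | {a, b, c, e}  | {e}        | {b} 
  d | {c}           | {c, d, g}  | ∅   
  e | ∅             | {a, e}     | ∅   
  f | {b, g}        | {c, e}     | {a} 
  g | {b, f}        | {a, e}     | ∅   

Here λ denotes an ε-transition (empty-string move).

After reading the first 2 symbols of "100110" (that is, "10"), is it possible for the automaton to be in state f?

No

Start in {a}.
Read '1': {a} → {a, e, f}.
Read '0': {a, e, f} → {b, d, g}.
State f is not in {b, d, g}.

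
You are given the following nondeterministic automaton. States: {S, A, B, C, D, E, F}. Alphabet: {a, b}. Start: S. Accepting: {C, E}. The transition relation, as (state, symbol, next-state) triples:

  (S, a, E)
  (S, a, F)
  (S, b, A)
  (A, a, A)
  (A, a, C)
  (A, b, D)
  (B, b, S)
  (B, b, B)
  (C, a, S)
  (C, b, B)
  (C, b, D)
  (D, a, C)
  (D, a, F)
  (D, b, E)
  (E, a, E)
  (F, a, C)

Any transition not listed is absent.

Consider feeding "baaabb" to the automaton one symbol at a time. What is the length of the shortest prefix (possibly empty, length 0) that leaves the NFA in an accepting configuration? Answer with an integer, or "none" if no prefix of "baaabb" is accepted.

2

Start in {S}.
Read 'b': {S} → {A}.
Read 'a': {A} → {A, C}.
None of the earlier sets intersect F, but {A, C} does.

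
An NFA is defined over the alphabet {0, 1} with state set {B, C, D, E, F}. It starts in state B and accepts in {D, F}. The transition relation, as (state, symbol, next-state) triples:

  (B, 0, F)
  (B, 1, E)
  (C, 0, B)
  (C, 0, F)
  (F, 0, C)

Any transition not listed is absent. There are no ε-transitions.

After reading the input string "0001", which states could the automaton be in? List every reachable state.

{E}

Start in {B}.
Read '0': B→{F}; now {F}.
Read '0': F→{C}; now {C}.
Read '0': C→{B, F}; now {B, F}.
Read '1': B→{E}, F→∅; now {E}.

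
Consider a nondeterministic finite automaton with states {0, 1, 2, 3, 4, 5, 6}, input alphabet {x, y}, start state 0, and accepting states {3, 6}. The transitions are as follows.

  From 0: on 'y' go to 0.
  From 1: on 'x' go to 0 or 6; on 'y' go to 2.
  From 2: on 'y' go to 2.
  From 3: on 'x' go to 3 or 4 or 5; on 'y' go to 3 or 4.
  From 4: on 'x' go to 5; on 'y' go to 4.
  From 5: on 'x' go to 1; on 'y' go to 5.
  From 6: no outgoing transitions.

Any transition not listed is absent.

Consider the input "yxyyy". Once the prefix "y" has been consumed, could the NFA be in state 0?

Yes

Start in {0}.
Read 'y': 0→{0}; now {0}.
State 0 is in {0}.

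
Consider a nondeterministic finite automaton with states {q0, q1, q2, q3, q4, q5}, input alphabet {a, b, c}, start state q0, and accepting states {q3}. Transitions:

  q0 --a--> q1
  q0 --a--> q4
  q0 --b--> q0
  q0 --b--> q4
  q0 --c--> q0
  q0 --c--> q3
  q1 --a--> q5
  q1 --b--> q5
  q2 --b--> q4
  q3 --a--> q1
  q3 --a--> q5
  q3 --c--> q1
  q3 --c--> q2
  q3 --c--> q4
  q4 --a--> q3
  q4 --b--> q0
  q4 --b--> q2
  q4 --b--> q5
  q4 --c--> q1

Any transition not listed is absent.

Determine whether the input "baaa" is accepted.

Start in {q0}.
Read 'b': q0→{q0, q4}; now {q0, q4}.
Read 'a': q0→{q1, q4}, q4→{q3}; now {q1, q3, q4}.
Read 'a': q1→{q5}, q3→{q1, q5}, q4→{q3}; now {q1, q3, q5}.
Read 'a': q1→{q5}, q3→{q1, q5}, q5→∅; now {q1, q5}.
The final set {q1, q5} contains no accepting state.

No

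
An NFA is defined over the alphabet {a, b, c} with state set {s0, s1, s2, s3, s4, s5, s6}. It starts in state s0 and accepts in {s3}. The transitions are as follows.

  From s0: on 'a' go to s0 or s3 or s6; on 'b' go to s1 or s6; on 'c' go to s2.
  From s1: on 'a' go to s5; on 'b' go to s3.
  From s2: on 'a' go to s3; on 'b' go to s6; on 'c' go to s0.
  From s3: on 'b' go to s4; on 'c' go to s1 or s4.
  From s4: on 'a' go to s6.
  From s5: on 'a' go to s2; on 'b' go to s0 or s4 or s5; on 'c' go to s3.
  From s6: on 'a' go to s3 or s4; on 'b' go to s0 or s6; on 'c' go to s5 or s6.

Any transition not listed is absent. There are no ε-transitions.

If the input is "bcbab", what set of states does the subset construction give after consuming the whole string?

Start in {s0}.
Read 'b': {s0} → {s1, s6}.
Read 'c': {s1, s6} → {s5, s6}.
Read 'b': {s5, s6} → {s0, s4, s5, s6}.
Read 'a': {s0, s4, s5, s6} → {s0, s2, s3, s4, s6}.
Read 'b': {s0, s2, s3, s4, s6} → {s0, s1, s4, s6}.

{s0, s1, s4, s6}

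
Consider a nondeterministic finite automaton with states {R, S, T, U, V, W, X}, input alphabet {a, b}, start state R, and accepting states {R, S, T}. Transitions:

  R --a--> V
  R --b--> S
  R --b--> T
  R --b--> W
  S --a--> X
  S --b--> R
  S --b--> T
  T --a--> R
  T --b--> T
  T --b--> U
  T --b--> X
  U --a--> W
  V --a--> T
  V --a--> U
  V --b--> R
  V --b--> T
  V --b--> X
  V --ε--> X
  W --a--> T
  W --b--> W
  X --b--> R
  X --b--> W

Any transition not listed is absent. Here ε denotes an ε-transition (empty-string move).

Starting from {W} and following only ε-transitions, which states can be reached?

Begin with {W}.
No ε-moves leave this set, so the closure equals the set itself.

{W}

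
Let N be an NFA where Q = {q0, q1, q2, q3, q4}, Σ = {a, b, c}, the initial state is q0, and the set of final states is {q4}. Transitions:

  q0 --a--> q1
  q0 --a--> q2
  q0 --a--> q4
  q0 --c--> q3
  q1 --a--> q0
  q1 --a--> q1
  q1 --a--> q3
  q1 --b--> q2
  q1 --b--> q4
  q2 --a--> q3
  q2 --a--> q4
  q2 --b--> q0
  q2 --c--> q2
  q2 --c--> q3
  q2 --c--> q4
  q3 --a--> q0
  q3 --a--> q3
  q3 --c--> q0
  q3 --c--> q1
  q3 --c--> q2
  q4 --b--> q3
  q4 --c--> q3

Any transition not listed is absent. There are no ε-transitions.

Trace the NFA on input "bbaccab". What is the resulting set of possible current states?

∅

Start in {q0}.
Read 'b': q0→∅; now ∅.
The set is empty and remains empty for the remaining 6 symbols.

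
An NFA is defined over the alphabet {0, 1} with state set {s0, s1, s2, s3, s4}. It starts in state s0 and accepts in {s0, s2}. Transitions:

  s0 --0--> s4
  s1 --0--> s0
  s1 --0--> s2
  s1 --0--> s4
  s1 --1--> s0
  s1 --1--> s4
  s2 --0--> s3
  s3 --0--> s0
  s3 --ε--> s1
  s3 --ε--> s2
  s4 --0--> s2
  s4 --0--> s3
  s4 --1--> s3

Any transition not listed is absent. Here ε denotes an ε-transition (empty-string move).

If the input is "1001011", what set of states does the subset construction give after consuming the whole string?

Start in {s0}.
Read '1': {s0} → ∅.
The set is empty and remains empty for the remaining 6 symbols.

∅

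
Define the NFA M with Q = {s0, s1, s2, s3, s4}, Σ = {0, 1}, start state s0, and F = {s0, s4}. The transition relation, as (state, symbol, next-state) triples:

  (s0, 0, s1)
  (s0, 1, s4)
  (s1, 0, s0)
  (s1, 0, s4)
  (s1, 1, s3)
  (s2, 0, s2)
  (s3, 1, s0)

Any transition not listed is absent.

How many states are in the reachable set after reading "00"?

2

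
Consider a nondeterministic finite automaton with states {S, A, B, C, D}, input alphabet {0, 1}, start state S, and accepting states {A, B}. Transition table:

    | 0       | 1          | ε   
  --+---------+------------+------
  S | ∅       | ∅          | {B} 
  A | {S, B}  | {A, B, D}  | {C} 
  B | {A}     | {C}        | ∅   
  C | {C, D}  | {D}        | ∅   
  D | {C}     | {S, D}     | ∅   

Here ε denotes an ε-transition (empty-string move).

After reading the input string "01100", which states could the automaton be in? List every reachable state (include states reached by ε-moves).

{S, A, B, C, D}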